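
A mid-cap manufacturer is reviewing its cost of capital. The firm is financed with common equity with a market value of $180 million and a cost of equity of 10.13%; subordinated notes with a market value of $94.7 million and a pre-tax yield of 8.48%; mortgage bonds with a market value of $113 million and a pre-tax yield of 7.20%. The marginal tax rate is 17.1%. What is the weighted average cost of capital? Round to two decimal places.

Total capital V = 180 + 94.7 + 113 = 387.7.
Equity: weight = 180/387.7 = 0.4643; cost = 10.13%.
Subordinated notes: weight = 94.7/387.7 = 0.2443; after-tax cost = 8.48% × (1 − 17.1%) = 7.0299%.
Mortgage bonds: weight = 113/387.7 = 0.2915; after-tax cost = 7.2% × (1 − 17.1%) = 5.9688%.
WACC = 0.4643 × 10.1300% + 0.2443 × 7.0299% + 0.2915 × 5.9688% = 8.1599%.

8.16%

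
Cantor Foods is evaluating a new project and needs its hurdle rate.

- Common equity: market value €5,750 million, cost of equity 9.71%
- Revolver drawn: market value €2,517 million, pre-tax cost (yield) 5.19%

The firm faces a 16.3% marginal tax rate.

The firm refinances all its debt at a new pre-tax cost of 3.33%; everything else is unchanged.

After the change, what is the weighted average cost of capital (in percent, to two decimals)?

7.60%

After the change:
Total capital V = 5750 + 2517 = 8267.
Equity: weight = 5750/8267 = 0.6955; cost = 9.71%.
Revolver drawn: weight = 2517/8267 = 0.3045; after-tax cost = 3.33% × (1 − 16.3%) = 2.7872%.
WACC = 0.6955 × 9.7100% + 0.3045 × 2.7872% = 7.6023%.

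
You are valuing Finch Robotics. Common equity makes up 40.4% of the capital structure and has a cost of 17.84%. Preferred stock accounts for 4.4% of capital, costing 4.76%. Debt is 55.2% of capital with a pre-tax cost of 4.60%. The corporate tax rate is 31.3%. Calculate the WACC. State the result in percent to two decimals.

After-tax cost of debt = 4.6% × (1 − 31.3%) = 3.1602%.
WACC = 0.404 × 17.8400% + 0.044 × 4.7600% + 0.552 × 3.1602% = 9.1612%.

9.16%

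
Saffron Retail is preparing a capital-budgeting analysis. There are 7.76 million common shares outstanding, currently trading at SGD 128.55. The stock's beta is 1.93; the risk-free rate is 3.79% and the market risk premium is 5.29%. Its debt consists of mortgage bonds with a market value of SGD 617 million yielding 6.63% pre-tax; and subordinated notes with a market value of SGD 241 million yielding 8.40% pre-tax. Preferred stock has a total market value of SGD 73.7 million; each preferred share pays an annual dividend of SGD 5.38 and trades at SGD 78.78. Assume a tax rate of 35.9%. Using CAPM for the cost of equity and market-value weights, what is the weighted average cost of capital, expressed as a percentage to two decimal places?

9.53%

Cost of equity via CAPM: Re = 3.79% + 1.93 × 5.29% = 13.9997%.
Cost of preferred: Rp = 5.38 / 78.78 = 6.8291%.
Market value of equity E = 128.55 × 7.76m = 997.548m.
Total capital V = 997.548 + 73.7 + 617 + 241 = 1929.248.
Equity: weight = 997.548/1929.248 = 0.5171; cost = 13.9997%.
Preferred: weight = 73.7/1929.248 = 0.0382; cost = 6.8291%.
Mortgage bonds: weight = 617/1929.248 = 0.3198; after-tax cost = 6.63% × (1 − 35.9%) = 4.2498%.
Subordinated notes: weight = 241/1929.248 = 0.1249; after-tax cost = 8.4% × (1 − 35.9%) = 5.3844%.
WACC = 0.5171 × 13.9997% + 0.0382 × 6.8291% + 0.3198 × 4.2498% + 0.1249 × 5.3844% = 9.5314%.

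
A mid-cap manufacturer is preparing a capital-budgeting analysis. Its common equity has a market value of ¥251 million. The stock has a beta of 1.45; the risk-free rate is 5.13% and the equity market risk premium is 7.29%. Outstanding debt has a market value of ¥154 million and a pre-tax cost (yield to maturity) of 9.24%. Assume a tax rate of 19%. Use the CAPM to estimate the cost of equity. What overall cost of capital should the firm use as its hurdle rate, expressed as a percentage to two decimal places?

12.58%

Cost of equity via CAPM: Re = 5.13% + 1.45 × 7.29% = 15.7005%.
Total capital V = 251 + 154 = 405.
Equity: weight = 251/405 = 0.6198; cost = 15.7005%.
Debt: weight = 154/405 = 0.3802; after-tax cost = 9.24% × (1 − 19%) = 7.4844%.
WACC = 0.6198 × 15.7005% + 0.3802 × 7.4844% = 12.5764%.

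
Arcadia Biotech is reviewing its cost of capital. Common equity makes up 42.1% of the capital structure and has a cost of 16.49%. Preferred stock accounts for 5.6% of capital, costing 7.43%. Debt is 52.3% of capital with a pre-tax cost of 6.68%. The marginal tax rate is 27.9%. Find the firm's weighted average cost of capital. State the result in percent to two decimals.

9.88%

After-tax cost of debt = 6.68% × (1 − 27.9%) = 4.8163%.
WACC = 0.421 × 16.4900% + 0.056 × 7.4300% + 0.523 × 4.8163% = 9.8773%.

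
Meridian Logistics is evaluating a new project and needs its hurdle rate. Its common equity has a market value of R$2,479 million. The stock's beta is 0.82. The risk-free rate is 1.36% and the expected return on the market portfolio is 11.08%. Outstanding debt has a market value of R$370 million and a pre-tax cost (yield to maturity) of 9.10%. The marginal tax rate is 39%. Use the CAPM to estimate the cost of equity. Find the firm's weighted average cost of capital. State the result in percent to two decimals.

8.84%

Market risk premium = 11.08% − 1.36% = 9.72%.
Cost of equity via CAPM: Re = 1.36% + 0.82 × 9.72% = 9.3304%.
Total capital V = 2479 + 370 = 2849.
Equity: weight = 2479/2849 = 0.8701; cost = 9.3304%.
Debt: weight = 370/2849 = 0.1299; after-tax cost = 9.1% × (1 − 39%) = 5.5510%.
WACC = 0.8701 × 9.3304% + 0.1299 × 5.5510% = 8.8396%.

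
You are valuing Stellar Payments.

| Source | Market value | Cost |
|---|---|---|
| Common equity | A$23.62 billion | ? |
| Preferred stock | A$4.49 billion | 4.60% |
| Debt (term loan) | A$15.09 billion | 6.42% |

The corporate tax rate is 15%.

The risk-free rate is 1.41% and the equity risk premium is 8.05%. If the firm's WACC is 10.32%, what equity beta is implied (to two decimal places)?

Total capital V = 23.62 + 4.49 + 15.09 = 43.2.
Equity weight = 23.62/43.2 = 0.5468.
Preferred weight = 4.49/43.2 = 0.1039.
Term loan weight = 15.09/43.2 = 0.3493.
Debt contribution = 0.3493 × 6.42% × (1 − 15%) = 1.9062%.
Preferred contribution = 0.1039 × 4.6% = 0.4781%.
Required equity contribution = 10.32% − 2.3843% = 7.9357%  ⇒  Re = 14.5141%.
CAPM: 14.5141% = 1.41% + β × 8.05%  ⇒  β = 1.6278.

1.63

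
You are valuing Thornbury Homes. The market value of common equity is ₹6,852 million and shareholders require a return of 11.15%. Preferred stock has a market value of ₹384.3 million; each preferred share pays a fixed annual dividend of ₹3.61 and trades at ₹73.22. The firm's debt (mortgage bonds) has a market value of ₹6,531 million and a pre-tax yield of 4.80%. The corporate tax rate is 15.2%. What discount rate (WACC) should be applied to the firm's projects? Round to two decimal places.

Cost of preferred: Rp = 3.61 / 73.22 = 4.9303%.
Total capital V = 6852 + 384.3 + 6531 = 13767.3.
Equity: weight = 6852/13767.3 = 0.4977; cost = 11.15%.
Preferred: weight = 384.3/13767.3 = 0.0279; cost = 4.9303%.
Mortgage bonds: weight = 6531/13767.3 = 0.4744; after-tax cost = 4.8% × (1 − 15.2%) = 4.0704%.
WACC = 0.4977 × 11.1500% + 0.0279 × 4.9303% + 0.4744 × 4.0704% = 7.6179%.

7.62%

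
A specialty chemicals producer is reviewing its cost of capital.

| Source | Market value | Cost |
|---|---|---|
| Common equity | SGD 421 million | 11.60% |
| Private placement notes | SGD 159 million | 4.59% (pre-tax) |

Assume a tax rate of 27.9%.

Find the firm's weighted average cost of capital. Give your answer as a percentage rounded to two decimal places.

9.33%

Total capital V = 421 + 159 = 580.
Equity: weight = 421/580 = 0.7259; cost = 11.6%.
Private placement notes: weight = 159/580 = 0.2741; after-tax cost = 4.59% × (1 − 27.9%) = 3.3094%.
WACC = 0.7259 × 11.6000% + 0.2741 × 3.3094% = 9.3272%.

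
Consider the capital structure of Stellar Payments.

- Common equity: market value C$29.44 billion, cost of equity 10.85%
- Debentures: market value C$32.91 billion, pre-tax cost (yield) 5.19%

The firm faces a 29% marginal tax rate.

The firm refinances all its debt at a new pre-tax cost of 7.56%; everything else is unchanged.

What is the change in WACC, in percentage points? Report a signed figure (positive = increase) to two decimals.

+0.89 pp

Current WACC:
Total capital V = 29.44 + 32.91 = 62.35.
Equity: weight = 29.44/62.35 = 0.4722; cost = 10.85%.
Debentures: weight = 32.91/62.35 = 0.5278; after-tax cost = 5.19% × (1 − 29%) = 3.6849%.
WACC = 0.4722 × 10.8500% + 0.5278 × 3.6849% = 7.0681%.
After the change:
Total capital V = 29.44 + 32.91 = 62.35.
Equity: weight = 29.44/62.35 = 0.4722; cost = 10.85%.
Debentures: weight = 32.91/62.35 = 0.5278; after-tax cost = 7.56% × (1 − 29%) = 5.3676%.
WACC = 0.4722 × 10.8500% + 0.5278 × 5.3676% = 7.9562%.
Change in WACC = 7.9562% − 7.0681% = 0.8882 pp.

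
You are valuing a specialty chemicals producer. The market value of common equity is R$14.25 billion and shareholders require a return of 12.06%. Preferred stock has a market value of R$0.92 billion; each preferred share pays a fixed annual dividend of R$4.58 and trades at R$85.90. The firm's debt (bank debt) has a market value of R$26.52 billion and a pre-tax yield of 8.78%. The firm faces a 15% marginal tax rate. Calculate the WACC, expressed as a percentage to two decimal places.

8.99%

Cost of preferred: Rp = 4.58 / 85.9 = 5.3318%.
Total capital V = 14.25 + 0.92 + 26.52 = 41.69.
Equity: weight = 14.25/41.69 = 0.3418; cost = 12.06%.
Preferred: weight = 0.92/41.69 = 0.0221; cost = 5.3318%.
Bank debt: weight = 26.52/41.69 = 0.6361; after-tax cost = 8.78% × (1 − 15%) = 7.4630%.
WACC = 0.3418 × 12.0600% + 0.0221 × 5.3318% + 0.6361 × 7.4630% = 8.9873%.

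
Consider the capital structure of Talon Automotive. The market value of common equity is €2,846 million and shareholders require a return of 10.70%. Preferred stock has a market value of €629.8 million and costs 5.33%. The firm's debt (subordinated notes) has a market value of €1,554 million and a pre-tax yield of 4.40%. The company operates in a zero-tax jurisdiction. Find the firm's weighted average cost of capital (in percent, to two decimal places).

Total capital V = 2846 + 629.8 + 1554 = 5029.8.
Equity: weight = 2846/5029.8 = 0.5658; cost = 10.7%.
Preferred: weight = 629.8/5029.8 = 0.1252; cost = 5.33%.
Subordinated notes: weight = 1554/5029.8 = 0.3090; after-tax cost = 4.4% × (1 − 0%) = 4.4000%.
WACC = 0.5658 × 10.7000% + 0.1252 × 5.3300% + 0.3090 × 4.4000% = 8.0812%.

8.08%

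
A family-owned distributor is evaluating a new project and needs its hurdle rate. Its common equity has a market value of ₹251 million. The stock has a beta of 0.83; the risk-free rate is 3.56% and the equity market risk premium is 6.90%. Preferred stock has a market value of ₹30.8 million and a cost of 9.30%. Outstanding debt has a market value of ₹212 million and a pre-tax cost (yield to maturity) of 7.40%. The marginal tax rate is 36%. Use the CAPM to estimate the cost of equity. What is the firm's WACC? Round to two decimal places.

Cost of equity via CAPM: Re = 3.56% + 0.83 × 6.9% = 9.2870%.
Total capital V = 251 + 30.8 + 212 = 493.8.
Equity: weight = 251/493.8 = 0.5083; cost = 9.287%.
Preferred: weight = 30.8/493.8 = 0.0624; cost = 9.3%.
Debt: weight = 212/493.8 = 0.4293; after-tax cost = 7.4% × (1 − 36%) = 4.7360%.
WACC = 0.5083 × 9.2870% + 0.0624 × 9.3000% + 0.4293 × 4.7360% = 7.3340%.

7.33%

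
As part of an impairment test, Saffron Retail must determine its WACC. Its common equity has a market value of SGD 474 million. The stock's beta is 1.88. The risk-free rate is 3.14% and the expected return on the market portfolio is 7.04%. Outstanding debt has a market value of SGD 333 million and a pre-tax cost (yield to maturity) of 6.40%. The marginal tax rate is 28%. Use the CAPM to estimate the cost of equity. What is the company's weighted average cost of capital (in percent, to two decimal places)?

8.05%

Market risk premium = 7.04% − 3.14% = 3.9%.
Cost of equity via CAPM: Re = 3.14% + 1.88 × 3.9% = 10.4720%.
Total capital V = 474 + 333 = 807.
Equity: weight = 474/807 = 0.5874; cost = 10.472%.
Debt: weight = 333/807 = 0.4126; after-tax cost = 6.4% × (1 − 28%) = 4.6080%.
WACC = 0.5874 × 10.4720% + 0.4126 × 4.6080% = 8.0523%.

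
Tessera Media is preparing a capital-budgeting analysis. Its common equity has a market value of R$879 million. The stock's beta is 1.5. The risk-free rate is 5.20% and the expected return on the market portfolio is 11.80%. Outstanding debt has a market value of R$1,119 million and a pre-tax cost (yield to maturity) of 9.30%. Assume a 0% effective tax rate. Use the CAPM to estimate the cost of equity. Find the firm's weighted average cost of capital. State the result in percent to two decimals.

11.85%

Market risk premium = 11.8% − 5.2% = 6.6%.
Cost of equity via CAPM: Re = 5.2% + 1.5 × 6.6% = 15.1000%.
Total capital V = 879 + 1119 = 1998.
Equity: weight = 879/1998 = 0.4399; cost = 15.1%.
Debt: weight = 1119/1998 = 0.5601; after-tax cost = 9.3% × (1 − 0%) = 9.3000%.
WACC = 0.4399 × 15.1000% + 0.5601 × 9.3000% = 11.8517%.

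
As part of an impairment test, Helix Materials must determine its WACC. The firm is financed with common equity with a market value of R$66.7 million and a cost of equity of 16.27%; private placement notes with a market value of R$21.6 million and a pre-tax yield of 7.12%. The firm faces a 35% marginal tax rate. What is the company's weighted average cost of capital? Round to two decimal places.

13.42%

Total capital V = 66.7 + 21.6 = 88.3.
Equity: weight = 66.7/88.3 = 0.7554; cost = 16.27%.
Private placement notes: weight = 21.6/88.3 = 0.2446; after-tax cost = 7.12% × (1 − 35%) = 4.6280%.
WACC = 0.7554 × 16.2700% + 0.2446 × 4.6280% = 13.4221%.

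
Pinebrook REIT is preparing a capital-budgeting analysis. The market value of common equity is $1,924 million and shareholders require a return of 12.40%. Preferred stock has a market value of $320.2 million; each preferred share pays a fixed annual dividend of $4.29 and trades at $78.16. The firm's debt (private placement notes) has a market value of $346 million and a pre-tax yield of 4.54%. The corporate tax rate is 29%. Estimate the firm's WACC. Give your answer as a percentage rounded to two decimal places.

Cost of preferred: Rp = 4.29 / 78.16 = 5.4887%.
Total capital V = 1924 + 320.2 + 346 = 2590.2.
Equity: weight = 1924/2590.2 = 0.7428; cost = 12.4%.
Preferred: weight = 320.2/2590.2 = 0.1236; cost = 5.4887%.
Private placement notes: weight = 346/2590.2 = 0.1336; after-tax cost = 4.54% × (1 − 29%) = 3.2234%.
WACC = 0.7428 × 12.4000% + 0.1236 × 5.4887% + 0.1336 × 3.2234% = 10.3198%.

10.32%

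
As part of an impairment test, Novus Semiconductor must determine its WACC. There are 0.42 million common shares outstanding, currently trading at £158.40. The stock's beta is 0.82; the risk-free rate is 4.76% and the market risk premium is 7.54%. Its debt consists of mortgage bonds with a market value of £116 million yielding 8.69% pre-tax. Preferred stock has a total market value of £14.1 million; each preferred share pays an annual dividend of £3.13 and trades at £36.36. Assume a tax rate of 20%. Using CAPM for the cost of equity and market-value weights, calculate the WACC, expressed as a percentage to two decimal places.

Cost of equity via CAPM: Re = 4.76% + 0.82 × 7.54% = 10.9428%.
Cost of preferred: Rp = 3.13 / 36.36 = 8.6084%.
Market value of equity E = 158.4 × 0.42m = 66.528m.
Total capital V = 66.528 + 14.1 + 116 = 196.628.
Equity: weight = 66.528/196.628 = 0.3383; cost = 10.9428%.
Preferred: weight = 14.1/196.628 = 0.0717; cost = 8.6084%.
Mortgage bonds: weight = 116/196.628 = 0.5899; after-tax cost = 8.69% × (1 − 20%) = 6.9520%.
WACC = 0.3383 × 10.9428% + 0.0717 × 8.6084% + 0.5899 × 6.9520% = 8.4210%.

8.42%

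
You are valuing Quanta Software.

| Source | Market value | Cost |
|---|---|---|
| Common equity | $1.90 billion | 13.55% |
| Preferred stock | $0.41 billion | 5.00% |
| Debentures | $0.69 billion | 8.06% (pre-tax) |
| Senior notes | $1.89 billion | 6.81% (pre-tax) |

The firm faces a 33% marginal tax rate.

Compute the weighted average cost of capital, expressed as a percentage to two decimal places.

8.21%

Total capital V = 1.9 + 0.41 + 0.69 + 1.89 = 4.89.
Equity: weight = 1.9/4.89 = 0.3885; cost = 13.55%.
Preferred: weight = 0.41/4.89 = 0.0838; cost = 5%.
Debentures: weight = 0.69/4.89 = 0.1411; after-tax cost = 8.06% × (1 − 33%) = 5.4002%.
Senior notes: weight = 1.89/4.89 = 0.3865; after-tax cost = 6.81% × (1 − 33%) = 4.5627%.
WACC = 0.3885 × 13.5500% + 0.0838 × 5.0000% + 0.1411 × 5.4002% + 0.3865 × 4.5627% = 8.2095%.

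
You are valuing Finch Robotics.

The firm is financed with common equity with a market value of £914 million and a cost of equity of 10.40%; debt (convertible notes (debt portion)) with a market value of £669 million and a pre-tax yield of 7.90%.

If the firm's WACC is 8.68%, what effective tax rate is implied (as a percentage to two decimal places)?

Total capital V = 914 + 669 = 1583.
Equity weight = 914/1583 = 0.5774.
Convertible notes (debt portion) weight = 669/1583 = 0.4226.
Equity contribution = 0.5774 × 10.4% = 6.0048%.
Debt contribution must be 8.68% − 6.0048% = 2.6752%.
0.4226 × 7.9% × (1 − T) = 2.6752%  ⇒  (1 − T) = 0.8013.
T = 19.8721%.

19.87%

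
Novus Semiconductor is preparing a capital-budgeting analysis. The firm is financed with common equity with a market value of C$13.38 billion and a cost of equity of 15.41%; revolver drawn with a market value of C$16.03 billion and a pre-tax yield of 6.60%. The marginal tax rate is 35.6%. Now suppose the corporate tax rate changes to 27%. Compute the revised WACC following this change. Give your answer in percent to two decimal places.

After the change:
Total capital V = 13.38 + 16.03 = 29.41.
Equity: weight = 13.38/29.41 = 0.4549; cost = 15.41%.
Revolver drawn: weight = 16.03/29.41 = 0.5451; after-tax cost = 6.6% × (1 − 27%) = 4.8180%.
WACC = 0.4549 × 15.4100% + 0.5451 × 4.8180% = 9.6368%.

9.64%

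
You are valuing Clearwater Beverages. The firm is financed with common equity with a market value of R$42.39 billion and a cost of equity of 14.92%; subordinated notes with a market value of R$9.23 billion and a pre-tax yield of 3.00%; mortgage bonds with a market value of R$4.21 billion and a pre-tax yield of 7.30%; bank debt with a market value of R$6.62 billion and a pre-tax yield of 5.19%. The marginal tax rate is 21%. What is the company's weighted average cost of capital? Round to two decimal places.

Total capital V = 42.39 + 9.23 + 4.21 + 6.62 = 62.45.
Equity: weight = 42.39/62.45 = 0.6788; cost = 14.92%.
Subordinated notes: weight = 9.23/62.45 = 0.1478; after-tax cost = 3% × (1 − 21%) = 2.3700%.
Mortgage bonds: weight = 4.21/62.45 = 0.0674; after-tax cost = 7.3% × (1 − 21%) = 5.7670%.
Bank debt: weight = 6.62/62.45 = 0.1060; after-tax cost = 5.19% × (1 − 21%) = 4.1001%.
WACC = 0.6788 × 14.9200% + 0.1478 × 2.3700% + 0.0674 × 5.7670% + 0.1060 × 4.1001% = 11.3011%.

11.30%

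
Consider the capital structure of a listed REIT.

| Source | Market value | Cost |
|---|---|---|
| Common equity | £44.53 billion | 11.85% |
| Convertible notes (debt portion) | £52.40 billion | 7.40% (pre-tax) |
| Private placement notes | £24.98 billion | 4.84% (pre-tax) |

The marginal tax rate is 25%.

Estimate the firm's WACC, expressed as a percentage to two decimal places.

7.46%

Total capital V = 44.53 + 52.4 + 24.98 = 121.91.
Equity: weight = 44.53/121.91 = 0.3653; cost = 11.85%.
Convertible notes (debt portion): weight = 52.4/121.91 = 0.4298; after-tax cost = 7.4% × (1 − 25%) = 5.5500%.
Private placement notes: weight = 24.98/121.91 = 0.2049; after-tax cost = 4.84% × (1 − 25%) = 3.6300%.
WACC = 0.3653 × 11.8500% + 0.4298 × 5.5500% + 0.2049 × 3.6300% = 7.4578%.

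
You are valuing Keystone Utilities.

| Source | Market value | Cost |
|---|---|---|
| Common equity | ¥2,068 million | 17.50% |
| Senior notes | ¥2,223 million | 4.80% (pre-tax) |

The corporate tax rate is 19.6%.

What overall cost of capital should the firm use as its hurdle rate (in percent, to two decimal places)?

Total capital V = 2068 + 2223 = 4291.
Equity: weight = 2068/4291 = 0.4819; cost = 17.5%.
Senior notes: weight = 2223/4291 = 0.5181; after-tax cost = 4.8% × (1 − 19.6%) = 3.8592%.
WACC = 0.4819 × 17.5000% + 0.5181 × 3.8592% = 10.4332%.

10.43%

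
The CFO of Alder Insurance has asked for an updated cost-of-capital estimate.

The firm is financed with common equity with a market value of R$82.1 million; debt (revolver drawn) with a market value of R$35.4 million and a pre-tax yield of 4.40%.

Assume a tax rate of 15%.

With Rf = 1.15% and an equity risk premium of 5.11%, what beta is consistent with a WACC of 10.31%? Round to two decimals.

2.35

Total capital V = 82.1 + 35.4 = 117.5.
Equity weight = 82.1/117.5 = 0.6987.
Revolver drawn weight = 35.4/117.5 = 0.3013.
Debt contribution = 0.3013 × 4.4% × (1 − 15%) = 1.1268%.
Required equity contribution = 10.31% − 1.1268% = 9.1832%  ⇒  Re = 13.1429%.
CAPM: 13.1429% = 1.15% + β × 5.11%  ⇒  β = 2.3469.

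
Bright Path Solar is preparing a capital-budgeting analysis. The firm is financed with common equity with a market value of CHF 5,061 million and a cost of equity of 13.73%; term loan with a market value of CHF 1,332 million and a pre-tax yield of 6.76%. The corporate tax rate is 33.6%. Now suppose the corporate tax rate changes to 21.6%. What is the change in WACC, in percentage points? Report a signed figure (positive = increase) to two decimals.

+0.17 pp

Current WACC:
Total capital V = 5061 + 1332 = 6393.
Equity: weight = 5061/6393 = 0.7916; cost = 13.73%.
Term loan: weight = 1332/6393 = 0.2084; after-tax cost = 6.76% × (1 − 33.6%) = 4.4886%.
WACC = 0.7916 × 13.7300% + 0.2084 × 4.4886% = 11.8045%.
After the change:
Total capital V = 5061 + 1332 = 6393.
Equity: weight = 5061/6393 = 0.7916; cost = 13.73%.
Term loan: weight = 1332/6393 = 0.2084; after-tax cost = 6.76% × (1 − 21.6%) = 5.2998%.
WACC = 0.7916 × 13.7300% + 0.2084 × 5.2998% = 11.9736%.
Change in WACC = 11.9736% − 11.8045% = 0.1690 pp.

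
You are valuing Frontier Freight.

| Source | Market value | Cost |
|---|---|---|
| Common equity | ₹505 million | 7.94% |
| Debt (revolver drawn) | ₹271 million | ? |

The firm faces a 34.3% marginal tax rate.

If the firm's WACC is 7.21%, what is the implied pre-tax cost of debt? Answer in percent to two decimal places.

8.90%

Total capital V = 505 + 271 = 776.
Equity weight = 505/776 = 0.6508.
Revolver drawn weight = 271/776 = 0.3492.
Equity contribution = 0.6508 × 7.94% = 5.1671%.
Remaining for debt = 7.21% − 5.1671% = 2.0429%.
Rd × (1 − 34.3%) × 0.3492 = 2.0429%  ⇒  Rd = 8.9036%.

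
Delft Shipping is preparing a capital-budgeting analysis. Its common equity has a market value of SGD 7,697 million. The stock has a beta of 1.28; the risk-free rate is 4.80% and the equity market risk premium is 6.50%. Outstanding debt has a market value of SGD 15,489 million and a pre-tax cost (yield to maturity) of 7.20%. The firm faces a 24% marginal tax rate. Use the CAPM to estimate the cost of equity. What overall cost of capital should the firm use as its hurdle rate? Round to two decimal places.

Cost of equity via CAPM: Re = 4.8% + 1.28 × 6.5% = 13.1200%.
Total capital V = 7697 + 15489 = 23186.
Equity: weight = 7697/23186 = 0.3320; cost = 13.12%.
Debt: weight = 15489/23186 = 0.6680; after-tax cost = 7.2% × (1 − 24%) = 5.4720%.
WACC = 0.3320 × 13.1200% + 0.6680 × 5.4720% = 8.0109%.

8.01%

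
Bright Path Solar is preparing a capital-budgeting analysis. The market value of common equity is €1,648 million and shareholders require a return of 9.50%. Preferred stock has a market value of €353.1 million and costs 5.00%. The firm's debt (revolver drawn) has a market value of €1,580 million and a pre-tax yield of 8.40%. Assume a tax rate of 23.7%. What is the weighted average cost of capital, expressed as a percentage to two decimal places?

7.69%

Total capital V = 1648 + 353.1 + 1580 = 3581.1.
Equity: weight = 1648/3581.1 = 0.4602; cost = 9.5%.
Preferred: weight = 353.1/3581.1 = 0.0986; cost = 5%.
Revolver drawn: weight = 1580/3581.1 = 0.4412; after-tax cost = 8.4% × (1 − 23.7%) = 6.4092%.
WACC = 0.4602 × 9.5000% + 0.0986 × 5.0000% + 0.4412 × 6.4092% = 7.6926%.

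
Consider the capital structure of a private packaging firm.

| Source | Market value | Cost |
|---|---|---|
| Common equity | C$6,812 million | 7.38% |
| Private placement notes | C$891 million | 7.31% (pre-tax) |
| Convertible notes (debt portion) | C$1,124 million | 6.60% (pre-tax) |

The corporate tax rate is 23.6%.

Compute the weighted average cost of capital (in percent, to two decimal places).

6.90%

Total capital V = 6812 + 891 + 1124 = 8827.
Equity: weight = 6812/8827 = 0.7717; cost = 7.38%.
Private placement notes: weight = 891/8827 = 0.1009; after-tax cost = 7.31% × (1 − 23.6%) = 5.5848%.
Convertible notes (debt portion): weight = 1124/8827 = 0.1273; after-tax cost = 6.6% × (1 − 23.6%) = 5.0424%.
WACC = 0.7717 × 7.3800% + 0.1009 × 5.5848% + 0.1273 × 5.0424% = 6.9011%.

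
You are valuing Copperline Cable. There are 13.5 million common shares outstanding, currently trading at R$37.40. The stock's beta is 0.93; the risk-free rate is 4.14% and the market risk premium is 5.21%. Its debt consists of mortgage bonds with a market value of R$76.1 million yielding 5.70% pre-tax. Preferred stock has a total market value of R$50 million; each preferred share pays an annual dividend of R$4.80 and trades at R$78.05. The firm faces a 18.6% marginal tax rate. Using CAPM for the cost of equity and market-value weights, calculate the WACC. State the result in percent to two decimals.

8.24%

Cost of equity via CAPM: Re = 4.14% + 0.93 × 5.21% = 8.9853%.
Cost of preferred: Rp = 4.8 / 78.05 = 6.1499%.
Market value of equity E = 37.4 × 13.5m = 504.9m.
Total capital V = 504.9 + 50 + 76.1 = 631.
Equity: weight = 504.9/631 = 0.8002; cost = 8.9853%.
Preferred: weight = 50/631 = 0.0792; cost = 6.1499%.
Mortgage bonds: weight = 76.1/631 = 0.1206; after-tax cost = 5.7% × (1 − 18.6%) = 4.6398%.
WACC = 0.8002 × 8.9853% + 0.0792 × 6.1499% + 0.1206 × 4.6398% = 8.2365%.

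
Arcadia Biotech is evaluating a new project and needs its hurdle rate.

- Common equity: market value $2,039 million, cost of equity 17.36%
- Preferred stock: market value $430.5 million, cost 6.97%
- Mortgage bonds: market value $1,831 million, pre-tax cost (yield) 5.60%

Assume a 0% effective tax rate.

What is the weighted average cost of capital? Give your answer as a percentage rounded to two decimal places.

11.31%

Total capital V = 2039 + 430.5 + 1831 = 4300.5.
Equity: weight = 2039/4300.5 = 0.4741; cost = 17.36%.
Preferred: weight = 430.5/4300.5 = 0.1001; cost = 6.97%.
Mortgage bonds: weight = 1831/4300.5 = 0.4258; after-tax cost = 5.6% × (1 − 0%) = 5.6000%.
WACC = 0.4741 × 17.3600% + 0.1001 × 6.9700% + 0.4258 × 5.6000% = 11.3129%.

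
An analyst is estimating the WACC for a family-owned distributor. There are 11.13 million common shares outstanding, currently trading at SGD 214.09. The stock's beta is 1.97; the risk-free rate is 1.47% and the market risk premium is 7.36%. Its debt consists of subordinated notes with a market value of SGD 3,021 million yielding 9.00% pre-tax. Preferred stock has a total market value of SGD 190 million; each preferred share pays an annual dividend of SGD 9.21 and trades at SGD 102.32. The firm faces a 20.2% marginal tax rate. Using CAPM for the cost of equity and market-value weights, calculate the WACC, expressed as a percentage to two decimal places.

10.99%

Cost of equity via CAPM: Re = 1.47% + 1.97 × 7.36% = 15.9692%.
Cost of preferred: Rp = 9.21 / 102.32 = 9.0012%.
Market value of equity E = 214.09 × 11.13m = 2382.8217m.
Total capital V = 2382.8217 + 190 + 3021 = 5593.8217.
Equity: weight = 2382.8217/5593.8217 = 0.4260; cost = 15.9692%.
Preferred: weight = 190/5593.8217 = 0.0340; cost = 9.0012%.
Subordinated notes: weight = 3021/5593.8217 = 0.5401; after-tax cost = 9% × (1 − 20.2%) = 7.1820%.
WACC = 0.4260 × 15.9692% + 0.0340 × 9.0012% + 0.5401 × 7.1820% = 10.9869%.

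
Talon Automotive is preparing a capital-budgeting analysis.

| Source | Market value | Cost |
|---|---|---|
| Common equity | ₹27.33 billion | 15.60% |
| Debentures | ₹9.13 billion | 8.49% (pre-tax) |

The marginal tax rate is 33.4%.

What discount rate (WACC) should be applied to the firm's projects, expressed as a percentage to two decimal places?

Total capital V = 27.33 + 9.13 = 36.46.
Equity: weight = 27.33/36.46 = 0.7496; cost = 15.6%.
Debentures: weight = 9.13/36.46 = 0.2504; after-tax cost = 8.49% × (1 − 33.4%) = 5.6543%.
WACC = 0.7496 × 15.6000% + 0.2504 × 5.6543% = 13.1095%.

13.11%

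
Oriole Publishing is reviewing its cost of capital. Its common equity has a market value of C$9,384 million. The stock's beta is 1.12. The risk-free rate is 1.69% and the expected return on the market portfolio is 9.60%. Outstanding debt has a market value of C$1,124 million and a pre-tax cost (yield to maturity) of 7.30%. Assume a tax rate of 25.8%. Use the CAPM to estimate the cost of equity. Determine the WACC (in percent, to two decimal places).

Market risk premium = 9.6% − 1.69% = 7.91%.
Cost of equity via CAPM: Re = 1.69% + 1.12 × 7.91% = 10.5492%.
Total capital V = 9384 + 1124 = 10508.
Equity: weight = 9384/10508 = 0.8930; cost = 10.5492%.
Debt: weight = 1124/10508 = 0.1070; after-tax cost = 7.3% × (1 − 25.8%) = 5.4166%.
WACC = 0.8930 × 10.5492% + 0.1070 × 5.4166% = 10.0002%.

10.00%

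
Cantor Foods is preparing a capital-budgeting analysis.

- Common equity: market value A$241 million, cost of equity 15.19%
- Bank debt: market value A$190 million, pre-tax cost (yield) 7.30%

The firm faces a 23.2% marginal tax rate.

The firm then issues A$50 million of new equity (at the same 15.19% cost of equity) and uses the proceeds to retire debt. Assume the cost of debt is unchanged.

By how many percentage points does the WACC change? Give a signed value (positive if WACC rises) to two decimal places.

+1.11 pp

Current WACC:
Total capital V = 241 + 190 = 431.
Equity: weight = 241/431 = 0.5592; cost = 15.19%.
Bank debt: weight = 190/431 = 0.4408; after-tax cost = 7.3% × (1 − 23.2%) = 5.6064%.
WACC = 0.5592 × 15.1900% + 0.4408 × 5.6064% = 10.9652%.
After the change:
Total capital V = 291 + 140 = 431.
Equity: weight = 291/431 = 0.6752; cost = 15.19%.
Bank debt: weight = 140/431 = 0.3248; after-tax cost = 7.3% × (1 − 23.2%) = 5.6064%.
WACC = 0.6752 × 15.1900% + 0.3248 × 5.6064% = 12.0770%.
Change in WACC = 12.0770% − 10.9652% = 1.1118 pp.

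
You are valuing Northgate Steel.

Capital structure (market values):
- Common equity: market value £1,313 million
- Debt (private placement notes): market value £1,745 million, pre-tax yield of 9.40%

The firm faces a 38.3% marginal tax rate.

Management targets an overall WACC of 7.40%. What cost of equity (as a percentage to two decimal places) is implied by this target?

Total capital V = 1313 + 1745 = 3058.
Equity weight = 1313/3058 = 0.4294.
Private placement notes weight = 1745/3058 = 0.5706.
Debt contribution = 0.5706 × 9.4% × (1 − 38.3%) = 3.3096%.
Required equity contribution = 7.4% − 3.3096% = 4.0904%.
Re = 4.0904% / 0.4294 = 9.5267%.

9.53%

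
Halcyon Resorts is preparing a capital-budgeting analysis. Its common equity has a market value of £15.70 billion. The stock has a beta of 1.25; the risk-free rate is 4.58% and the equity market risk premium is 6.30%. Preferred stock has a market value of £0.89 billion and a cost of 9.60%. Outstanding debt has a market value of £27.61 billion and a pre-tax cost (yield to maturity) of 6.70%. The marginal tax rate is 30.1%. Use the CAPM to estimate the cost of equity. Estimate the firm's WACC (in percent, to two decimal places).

7.54%

Cost of equity via CAPM: Re = 4.58% + 1.25 × 6.3% = 12.4550%.
Total capital V = 15.7 + 0.89 + 27.61 = 44.2.
Equity: weight = 15.7/44.2 = 0.3552; cost = 12.455%.
Preferred: weight = 0.89/44.2 = 0.0201; cost = 9.6%.
Debt: weight = 27.61/44.2 = 0.6247; after-tax cost = 6.7% × (1 − 30.1%) = 4.6833%.
WACC = 0.3552 × 12.4550% + 0.0201 × 9.6000% + 0.6247 × 4.6833% = 7.5428%.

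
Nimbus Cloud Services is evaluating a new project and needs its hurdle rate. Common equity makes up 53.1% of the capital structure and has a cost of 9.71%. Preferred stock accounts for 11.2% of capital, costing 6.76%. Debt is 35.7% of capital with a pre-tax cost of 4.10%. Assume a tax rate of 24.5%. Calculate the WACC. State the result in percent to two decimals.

7.02%

After-tax cost of debt = 4.1% × (1 − 24.5%) = 3.0955%.
WACC = 0.531 × 9.7100% + 0.112 × 6.7600% + 0.357 × 3.0955% = 7.0182%.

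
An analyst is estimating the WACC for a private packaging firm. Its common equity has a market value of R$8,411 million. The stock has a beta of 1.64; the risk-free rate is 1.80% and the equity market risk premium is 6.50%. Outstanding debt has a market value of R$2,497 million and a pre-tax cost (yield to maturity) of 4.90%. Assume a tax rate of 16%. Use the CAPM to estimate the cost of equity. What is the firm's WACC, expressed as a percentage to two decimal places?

10.55%

Cost of equity via CAPM: Re = 1.8% + 1.64 × 6.5% = 12.4600%.
Total capital V = 8411 + 2497 = 10908.
Equity: weight = 8411/10908 = 0.7711; cost = 12.46%.
Debt: weight = 2497/10908 = 0.2289; after-tax cost = 4.9% × (1 − 16%) = 4.1160%.
WACC = 0.7711 × 12.4600% + 0.2289 × 4.1160% = 10.5499%.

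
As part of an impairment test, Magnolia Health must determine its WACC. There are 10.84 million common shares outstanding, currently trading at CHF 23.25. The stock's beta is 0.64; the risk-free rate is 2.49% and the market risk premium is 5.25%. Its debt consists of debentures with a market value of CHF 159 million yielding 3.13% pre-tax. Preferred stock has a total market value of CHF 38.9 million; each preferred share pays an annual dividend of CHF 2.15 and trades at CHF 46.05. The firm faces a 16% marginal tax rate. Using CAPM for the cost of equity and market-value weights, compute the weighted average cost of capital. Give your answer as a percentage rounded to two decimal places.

Cost of equity via CAPM: Re = 2.49% + 0.64 × 5.25% = 5.8500%.
Cost of preferred: Rp = 2.15 / 46.05 = 4.6688%.
Market value of equity E = 23.25 × 10.84m = 252.03m.
Total capital V = 252.03 + 38.9 + 159 = 449.93.
Equity: weight = 252.03/449.93 = 0.5602; cost = 5.85%.
Preferred: weight = 38.9/449.93 = 0.0865; cost = 4.6688%.
Debentures: weight = 159/449.93 = 0.3534; after-tax cost = 3.13% × (1 − 16%) = 2.6292%.
WACC = 0.5602 × 5.8500% + 0.0865 × 4.6688% + 0.3534 × 2.6292% = 4.6097%.

4.61%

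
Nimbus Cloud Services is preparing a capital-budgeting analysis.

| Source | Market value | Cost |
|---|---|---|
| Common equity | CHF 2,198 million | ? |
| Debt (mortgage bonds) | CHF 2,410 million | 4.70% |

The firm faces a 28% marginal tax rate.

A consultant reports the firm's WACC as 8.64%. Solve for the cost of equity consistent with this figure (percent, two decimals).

Total capital V = 2198 + 2410 = 4608.
Equity weight = 2198/4608 = 0.4770.
Mortgage bonds weight = 2410/4608 = 0.5230.
Debt contribution = 0.5230 × 4.7% × (1 − 28%) = 1.7698%.
Required equity contribution = 8.64% − 1.7698% = 6.8702%.
Re = 6.8702% / 0.4770 = 14.4029%.

14.40%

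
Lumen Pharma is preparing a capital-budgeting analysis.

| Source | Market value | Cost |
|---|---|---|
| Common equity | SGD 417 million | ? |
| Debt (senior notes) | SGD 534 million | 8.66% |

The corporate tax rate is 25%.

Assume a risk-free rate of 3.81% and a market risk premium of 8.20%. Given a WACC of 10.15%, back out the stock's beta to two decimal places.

Total capital V = 417 + 534 = 951.
Equity weight = 417/951 = 0.4385.
Senior notes weight = 534/951 = 0.5615.
Debt contribution = 0.5615 × 8.66% × (1 − 25%) = 3.6470%.
Required equity contribution = 10.15% − 3.6470% = 6.5030%  ⇒  Re = 14.8305%.
CAPM: 14.8305% = 3.81% + β × 8.2%  ⇒  β = 1.3440.

1.34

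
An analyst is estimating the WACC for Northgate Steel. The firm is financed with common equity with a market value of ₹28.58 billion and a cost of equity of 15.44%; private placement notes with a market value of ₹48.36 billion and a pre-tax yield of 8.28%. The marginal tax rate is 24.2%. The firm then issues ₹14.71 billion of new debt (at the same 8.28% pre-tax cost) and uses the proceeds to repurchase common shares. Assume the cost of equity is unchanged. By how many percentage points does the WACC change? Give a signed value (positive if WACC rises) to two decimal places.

-1.75 pp

Current WACC:
Total capital V = 28.58 + 48.36 = 76.94.
Equity: weight = 28.58/76.94 = 0.3715; cost = 15.44%.
Private placement notes: weight = 48.36/76.94 = 0.6285; after-tax cost = 8.28% × (1 − 24.2%) = 6.2762%.
WACC = 0.3715 × 15.4400% + 0.6285 × 6.2762% = 9.6802%.
After the change:
Total capital V = 13.87 + 63.07 = 76.94.
Equity: weight = 13.87/76.94 = 0.1803; cost = 15.44%.
Private placement notes: weight = 63.07/76.94 = 0.8197; after-tax cost = 8.28% × (1 − 24.2%) = 6.2762%.
WACC = 0.1803 × 15.4400% + 0.8197 × 6.2762% = 7.9282%.
Change in WACC = 7.9282% − 9.6802% = -1.7520 pp.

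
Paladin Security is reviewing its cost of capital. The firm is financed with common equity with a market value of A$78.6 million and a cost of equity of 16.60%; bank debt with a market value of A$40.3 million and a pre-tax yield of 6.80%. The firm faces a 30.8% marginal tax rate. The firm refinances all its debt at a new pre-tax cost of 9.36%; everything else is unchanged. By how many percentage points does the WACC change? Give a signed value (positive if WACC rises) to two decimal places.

Current WACC:
Total capital V = 78.6 + 40.3 = 118.9.
Equity: weight = 78.6/118.9 = 0.6611; cost = 16.6%.
Bank debt: weight = 40.3/118.9 = 0.3389; after-tax cost = 6.8% × (1 − 30.8%) = 4.7056%.
WACC = 0.6611 × 16.6000% + 0.3389 × 4.7056% = 12.5685%.
After the change:
Total capital V = 78.6 + 40.3 = 118.9.
Equity: weight = 78.6/118.9 = 0.6611; cost = 16.6%.
Bank debt: weight = 40.3/118.9 = 0.3389; after-tax cost = 9.36% × (1 − 30.8%) = 6.4771%.
WACC = 0.6611 × 16.6000% + 0.3389 × 6.4771% = 13.1689%.
Change in WACC = 13.1689% − 12.5685% = 0.6004 pp.

+0.60 pp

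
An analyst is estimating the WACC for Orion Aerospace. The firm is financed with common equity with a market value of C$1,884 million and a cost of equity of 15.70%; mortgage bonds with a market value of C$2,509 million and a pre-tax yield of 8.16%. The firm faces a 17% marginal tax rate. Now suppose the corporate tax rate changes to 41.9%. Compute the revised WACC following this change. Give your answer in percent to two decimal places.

After the change:
Total capital V = 1884 + 2509 = 4393.
Equity: weight = 1884/4393 = 0.4289; cost = 15.7%.
Mortgage bonds: weight = 2509/4393 = 0.5711; after-tax cost = 8.16% × (1 − 41.9%) = 4.7410%.
WACC = 0.4289 × 15.7000% + 0.5711 × 4.7410% = 9.4409%.

9.44%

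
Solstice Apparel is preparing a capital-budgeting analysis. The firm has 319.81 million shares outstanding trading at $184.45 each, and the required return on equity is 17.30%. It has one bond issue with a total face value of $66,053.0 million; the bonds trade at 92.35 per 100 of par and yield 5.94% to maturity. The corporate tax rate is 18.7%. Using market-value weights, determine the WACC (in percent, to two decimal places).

Market value of equity E = 184.45 × 319.81m = 58988.9545m. Market value of debt D = 66053m × 92.35/100 = 60999.9455m.
Total capital V = 58988.9545 + 60999.9455 = 119988.9.
Equity: weight = 58988.9545/119988.9 = 0.4916; cost = 17.3%.
Bonds outstanding: weight = 60999.9455/119988.9 = 0.5084; after-tax cost = 5.94% × (1 − 18.7%) = 4.8292%.
WACC = 0.4916 × 17.3000% + 0.5084 × 4.8292% = 10.9601%.

10.96%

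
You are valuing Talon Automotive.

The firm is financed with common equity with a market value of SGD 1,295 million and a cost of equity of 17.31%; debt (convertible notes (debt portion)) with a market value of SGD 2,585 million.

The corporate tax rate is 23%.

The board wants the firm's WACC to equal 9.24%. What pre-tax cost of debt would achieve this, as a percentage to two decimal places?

Total capital V = 1295 + 2585 = 3880.
Equity weight = 1295/3880 = 0.3338.
Convertible notes (debt portion) weight = 2585/3880 = 0.6662.
Equity contribution = 0.3338 × 17.31% = 5.7774%.
Remaining for debt = 9.24% − 5.7774% = 3.4626%.
Rd × (1 − 23%) × 0.6662 = 3.4626%  ⇒  Rd = 6.7496%.

6.75%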